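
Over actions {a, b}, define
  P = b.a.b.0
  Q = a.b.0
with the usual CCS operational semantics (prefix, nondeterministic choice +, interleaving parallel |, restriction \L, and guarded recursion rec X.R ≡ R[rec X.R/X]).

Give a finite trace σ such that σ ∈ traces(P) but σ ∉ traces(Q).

LTS(P): 4 reachable states
  p0 = b.a.b.0 has moves -b-> p1
  p1 = a.b.0 has moves -a-> p2
  p2 = b.0 has moves -b-> p3
  p3 = 0 has moves deadlocked
LTS(Q): 3 reachable states
  q0 = a.b.0 has moves -a-> q1
  q1 = b.0 has moves -b-> q2
  q2 = 0 has moves deadlocked
Trace ⟨b⟩ through P, begin at {p0}:
  [1] b ⇒ {p1}
  — P admits the full trace.
Trace ⟨b⟩ through Q, begin at {q0}:
  [1] b ⇒ ∅ (Q stuck)

b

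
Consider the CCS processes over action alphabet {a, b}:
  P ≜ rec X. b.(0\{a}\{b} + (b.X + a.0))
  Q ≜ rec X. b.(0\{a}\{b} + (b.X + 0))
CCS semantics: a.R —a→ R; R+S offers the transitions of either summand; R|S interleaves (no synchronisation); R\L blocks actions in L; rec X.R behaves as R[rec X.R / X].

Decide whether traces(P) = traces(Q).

P's transition system — 3 states:
  m0 = rec X. b.(0\{a}\{b} + (b.X + a.0)) has moves —b→ m1
  m1 = 0\{a}\{b} + (b.(rec X. b.(0\{a}\{b} + (b.X + a.0))) + a.0) has moves —a→ m2, —b→ m0
  m2 = 0 has moves stopped
Q's transition system — 2 states:
  n0 = rec X. b.(0\{a}\{b} + (b.X + 0)) has moves —b→ n1
  n1 = 0\{a}\{b} + (b.(rec X. b.(0\{a}\{b} + (b.X + 0))) + 0) has moves —b→ n0
Executing ba from P (initial set {m0}):
  after b @ step 1: {m1}
  after a @ step 2: {m2}
  ✓ P
Executing ba from Q (initial set {n0}):
  after b @ step 1: {n1}
  after a @ step 2: no successor for Q

traces(P) ≠ traces(Q) — witness ⟨ba⟩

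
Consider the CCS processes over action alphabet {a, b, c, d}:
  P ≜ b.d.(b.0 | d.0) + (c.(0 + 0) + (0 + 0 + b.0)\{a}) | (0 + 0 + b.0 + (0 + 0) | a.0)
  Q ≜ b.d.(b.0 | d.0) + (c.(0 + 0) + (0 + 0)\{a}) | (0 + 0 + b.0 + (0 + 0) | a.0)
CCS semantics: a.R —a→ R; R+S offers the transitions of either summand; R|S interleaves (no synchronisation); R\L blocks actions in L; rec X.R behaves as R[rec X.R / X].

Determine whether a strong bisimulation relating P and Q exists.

P's transition system — 14 states:
  p0 = b.d.(b.0 | d.0) + (c.(0 + 0) + (0 + 0 + b.0)\{a}) | (0 + 0 + b.0 + (0 + 0) | a.0) | -a-> p1, -b-> p2, -b-> p3, -b-> p4, -c-> p5
  p1 = (c.(0 + 0) + (0 + 0 + b.0)\{a}) | ((0 + 0) | 0) | -b-> p6, -c-> p7
  p2 = (c.(0 + 0) + (0 + 0 + b.0)\{a}) | 0 | -b-> p8, -c-> p9
  p3 = 0\{a} | (0 + 0 + b.0 + (0 + 0) | a.0) | -a-> p6, -b-> p8
  p4 = d.(b.0 | d.0) | -d-> p10
  p5 = (0 + 0) | (0 + 0 + b.0 + (0 + 0) | a.0) | -a-> p7, -b-> p9
  p6 = 0\{a} | ((0 + 0) | 0) | ·
  p7 = (0 + 0) | ((0 + 0) | 0) | ·
  p8 = 0\{a} | 0 | ·
  p9 = (0 + 0) | 0 | ·
  p10 = b.0 | d.0 | -b-> p11, -d-> p12
  p11 = 0 | d.0 | -d-> p13
  p12 = b.0 | 0 | -b-> p13
  p13 = 0 | 0 | ·
Q's transition system — 11 states:
  q0 = b.d.(b.0 | d.0) + (c.(0 + 0) + (0 + 0)\{a}) | (0 + 0 + b.0 + (0 + 0) | a.0) | -a-> q1, -b-> q2, -b-> q3, -c-> q4
  q1 = (c.(0 + 0) + (0 + 0)\{a}) | ((0 + 0) | 0) | -c-> q5
  q2 = (c.(0 + 0) + (0 + 0)\{a}) | 0 | -c-> q6
  q3 = d.(b.0 | d.0) | -d-> q7
  q4 = (0 + 0) | (0 + 0 + b.0 + (0 + 0) | a.0) | -a-> q5, -b-> q6
  q5 = (0 + 0) | ((0 + 0) | 0) | ·
  q6 = (0 + 0) | 0 | ·
  q7 = b.0 | d.0 | -b-> q8, -d-> q9
  q8 = 0 | d.0 | -d-> q10
  q9 = b.0 | 0 | -b-> q10
  q10 = 0 | 0 | ·
Partition-refinement fixed point:
  B0 = {p0}
  B1 = {p1, p2}
  B2 = {p13, p6, p7, p8, p9, q10, q5, q6}
  B3 = {p4, q3}
  B4 = {p10, q7}
  B5 = {p12, q9}
  B6 = {p11, q8}
  B7 = {p3, p5, q4}
  B8 = {q0}
  B9 = {q1, q2}
p0 ∈ B0, q0 ∈ B8 → different blocks

not bisimilar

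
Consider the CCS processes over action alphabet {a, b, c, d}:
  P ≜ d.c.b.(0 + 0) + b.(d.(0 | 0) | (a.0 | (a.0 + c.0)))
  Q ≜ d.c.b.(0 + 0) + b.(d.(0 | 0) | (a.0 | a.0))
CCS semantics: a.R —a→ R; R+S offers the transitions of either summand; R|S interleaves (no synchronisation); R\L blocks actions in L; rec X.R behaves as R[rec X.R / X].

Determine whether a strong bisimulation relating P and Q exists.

P ≁ Q

Reachable graph of P (12 states):
  s0 = d.c.b.(0 + 0) + b.(d.(0 | 0) | (a.0 | (a.0 + c.0))) → ··b··> s1, ··d··> s2
  s1 = d.(0 | 0) | (a.0 | (a.0 + c.0)) → ··a··> s3, ··a··> s4, ··c··> s4, ··d··> s5
  s2 = c.b.(0 + 0) → ··c··> s6
  s3 = d.(0 | 0) | (0 | (a.0 + c.0)) → ··a··> s7, ··c··> s7, ··d··> s8
  s4 = d.(0 | 0) | (a.0 | 0) → ··a··> s7, ··d··> s9
  s5 = 0 | 0 | (a.0 | (a.0 + c.0)) → ··a··> s8, ··a··> s9, ··c··> s9
  s6 = b.(0 + 0) → ··b··> s10
  s7 = d.(0 | 0) | (0 | 0) → ··d··> s11
  s8 = 0 | 0 | (0 | (a.0 + c.0)) → ··a··> s11, ··c··> s11
  s9 = 0 | 0 | (a.0 | 0) → ··a··> s11
  s10 = 0 + 0 → ∅
  s11 = 0 | 0 | (0 | 0) → ∅
Reachable graph of Q (12 states):
  t0 = d.c.b.(0 + 0) + b.(d.(0 | 0) | (a.0 | a.0)) → ··b··> t1, ··d··> t2
  t1 = d.(0 | 0) | (a.0 | a.0) → ··a··> t3, ··a··> t4, ··d··> t5
  t2 = c.b.(0 + 0) → ··c··> t6
  t3 = d.(0 | 0) | (0 | a.0) → ··a··> t7, ··d··> t8
  t4 = d.(0 | 0) | (a.0 | 0) → ··a··> t7, ··d··> t9
  t5 = 0 | 0 | (a.0 | a.0) → ··a··> t8, ··a··> t9
  t6 = b.(0 + 0) → ··b··> t10
  t7 = d.(0 | 0) | (0 | 0) → ··d··> t11
  t8 = 0 | 0 | (0 | a.0) → ··a··> t11
  t9 = 0 | 0 | (a.0 | 0) → ··a··> t11
  t10 = 0 + 0 → ∅
  t11 = 0 | 0 | (0 | 0) → ∅
Coarsest stable partition (strong bisimilarity classes):
  B0 = {s0}
  B1 = {s1}
  B2 = {s4, t3, t4}
  B3 = {s7, t7}
  B4 = {s10, s11, t10, t11}
  B5 = {s9, t8, t9}
  B6 = {s5}
  B7 = {s8}
  B8 = {s3}
  B9 = {s2, t2}
  B10 = {s6, t6}
  B11 = {t0}
  B12 = {t1}
  B13 = {t5}
s0 ∈ B0, t0 ∈ B11 → different blocks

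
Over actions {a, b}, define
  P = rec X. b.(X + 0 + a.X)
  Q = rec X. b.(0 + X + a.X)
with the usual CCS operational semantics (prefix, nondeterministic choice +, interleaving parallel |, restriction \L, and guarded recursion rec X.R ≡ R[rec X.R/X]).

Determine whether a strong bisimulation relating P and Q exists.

YES

Reachable graph of P (2 states):
  s0 = rec X. b.(X + 0 + a.X) :: =b=> s1
  s1 = (rec X. b.(X + 0 + a.X)) + 0 + a.(rec X. b.(X + 0 + a.X)) :: =a=> s0, =b=> s1
Reachable graph of Q (2 states):
  t0 = rec X. b.(0 + X + a.X) :: =b=> t1
  t1 = 0 + (rec X. b.(0 + X + a.X)) + a.(rec X. b.(0 + X + a.X)) :: =a=> t0, =b=> t1
Coarsest stable partition (strong bisimilarity classes):
  B0 = {s0, t0}
  B1 = {s1, t1}
s0 ∈ B0, t0 ∈ B0 → same block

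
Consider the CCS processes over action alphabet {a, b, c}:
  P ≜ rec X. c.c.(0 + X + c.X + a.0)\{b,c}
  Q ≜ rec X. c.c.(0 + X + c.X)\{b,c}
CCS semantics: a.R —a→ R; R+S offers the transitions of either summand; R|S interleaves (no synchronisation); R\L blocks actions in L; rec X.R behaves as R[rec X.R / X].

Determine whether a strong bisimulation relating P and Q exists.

Reachable graph of P (4 states):
  p0 = rec X. c.c.(0 + X + c.X + a.0)\{b,c} | --c--▸ p1
  p1 = c.(0 + (rec X. c.c.(0 + X + c.X + a.0)\{b,c}) + c.(rec X. c.c.(0 + X + c.X + a.0)\{b,c}) + a.0)\{b,c} | --c--▸ p2
  p2 = (0 + (rec X. c.c.(0 + X + c.X + a.0)\{b,c}) + c.(rec X. c.c.(0 + X + c.X + a.0)\{b,c}) + a.0)\{b,c} | --a--▸ p3
  p3 = 0\{b,c} | ·
Reachable graph of Q (3 states):
  q0 = rec X. c.c.(0 + X + c.X)\{b,c} | --c--▸ q1
  q1 = c.(0 + (rec X. c.c.(0 + X + c.X)\{b,c}) + c.(rec X. c.c.(0 + X + c.X)\{b,c}))\{b,c} | --c--▸ q2
  q2 = (0 + (rec X. c.c.(0 + X + c.X)\{b,c}) + c.(rec X. c.c.(0 + X + c.X)\{b,c}))\{b,c} | ·
Coarsest stable partition (strong bisimilarity classes):
  B0 = {p0}
  B1 = {p1}
  B2 = {p2}
  B3 = {p3, q2}
  B4 = {q0}
  B5 = {q1}
p0 ∈ B0, q0 ∈ B4 → different blocks

P ≁ Q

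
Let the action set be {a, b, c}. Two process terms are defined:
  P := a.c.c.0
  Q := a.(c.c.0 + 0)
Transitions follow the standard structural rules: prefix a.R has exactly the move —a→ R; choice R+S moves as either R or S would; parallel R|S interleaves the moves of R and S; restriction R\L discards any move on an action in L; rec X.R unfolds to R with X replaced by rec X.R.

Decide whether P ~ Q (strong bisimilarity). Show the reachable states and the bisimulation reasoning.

bisimilar

LTS(P): 4 reachable states
  u0 = a.c.c.0 → --a--▸ u1
  u1 = c.c.0 → --c--▸ u2
  u2 = c.0 → --c--▸ u3
  u3 = 0 → stopped
LTS(Q): 4 reachable states
  v0 = a.(c.c.0 + 0) → --a--▸ v1
  v1 = c.c.0 + 0 → --c--▸ v2
  v2 = c.0 → --c--▸ v3
  v3 = 0 → stopped
Coarsest stable partition (strong bisimilarity classes):
  B0 = {u0, v0}
  B1 = {u1, v1}
  B2 = {u2, v2}
  B3 = {u3, v3}
u0 ∈ B0, v0 ∈ B0 → same block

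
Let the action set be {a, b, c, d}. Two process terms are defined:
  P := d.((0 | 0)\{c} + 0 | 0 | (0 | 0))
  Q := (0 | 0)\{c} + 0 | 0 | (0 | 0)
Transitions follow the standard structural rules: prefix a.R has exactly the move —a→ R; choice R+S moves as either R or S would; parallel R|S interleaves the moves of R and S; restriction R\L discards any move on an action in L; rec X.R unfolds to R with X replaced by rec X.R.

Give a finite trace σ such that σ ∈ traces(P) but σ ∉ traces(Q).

d

Reachable graph of P (2 states):
  p0 = d.((0 | 0)\{c} + 0 | 0 | (0 | 0)) | =d=> p1
  p1 = (0 | 0)\{c} + 0 | 0 | (0 | 0) | stopped
Reachable graph of Q (1 states):
  q0 = (0 | 0)\{c} + 0 | 0 | (0 | 0) | stopped
Run σ = ⟨d⟩ on P: start {p0}
  step 1 (d): {p1}
  — P admits the full trace.
Run σ = ⟨d⟩ on Q: start {q0}
  step 1 (d): ∅ (Q stuck)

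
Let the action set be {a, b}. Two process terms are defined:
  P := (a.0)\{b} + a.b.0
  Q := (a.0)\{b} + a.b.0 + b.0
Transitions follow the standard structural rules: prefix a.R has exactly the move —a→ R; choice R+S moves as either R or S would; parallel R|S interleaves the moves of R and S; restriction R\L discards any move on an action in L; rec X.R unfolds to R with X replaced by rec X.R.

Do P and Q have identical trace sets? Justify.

NO — witness ⟨b⟩

Reachable graph of P (4 states):
  u0 = (a.0)\{b} + a.b.0 :: ··a··> u1, ··a··> u2
  u1 = 0\{b} :: ·
  u2 = b.0 :: ··b··> u3
  u3 = 0 :: ·
Reachable graph of Q (4 states):
  v0 = (a.0)\{b} + a.b.0 + b.0 :: ··a··> v1, ··a··> v2, ··b··> v3
  v1 = 0\{b} :: ·
  v2 = b.0 :: ··b··> v3
  v3 = 0 :: ·
Executing b from Q (initial set {v0}):
  step 1 (b): {v3}
  — Q admits the full trace.
Executing b from P (initial set {u0}):
  step 1 (b): no successor for P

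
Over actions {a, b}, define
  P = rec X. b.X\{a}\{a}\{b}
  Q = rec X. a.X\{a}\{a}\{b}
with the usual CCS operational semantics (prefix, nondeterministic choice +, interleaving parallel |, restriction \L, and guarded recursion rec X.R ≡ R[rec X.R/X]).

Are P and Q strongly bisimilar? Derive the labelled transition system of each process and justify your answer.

P ≁ Q

P's transition system — 2 states:
  p0 = rec X. b.X\{a}\{a}\{b} has moves ··b··> p1
  p1 = (rec X. b.X\{a}\{a}\{b})\{a}\{a}\{b} has moves (no moves)
Q's transition system — 2 states:
  q0 = rec X. a.X\{a}\{a}\{b} has moves ··a··> q1
  q1 = (rec X. a.X\{a}\{a}\{b})\{a}\{a}\{b} has moves (no moves)
Partition-refinement fixed point:
  B0 = {p0}
  B1 = {p1, q1}
  B2 = {q0}
p0 ∈ B0, q0 ∈ B2 → different blocks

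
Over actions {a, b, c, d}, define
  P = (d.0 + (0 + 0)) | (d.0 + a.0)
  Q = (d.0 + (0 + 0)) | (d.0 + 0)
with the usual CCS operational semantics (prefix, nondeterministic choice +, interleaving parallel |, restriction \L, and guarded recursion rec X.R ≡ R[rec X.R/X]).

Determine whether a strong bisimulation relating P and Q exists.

NO

Reachable graph of P (4 states):
  m0 = (d.0 + (0 + 0)) | (d.0 + a.0) has moves ··a··> m1, ··d··> m1, ··d··> m2
  m1 = (d.0 + (0 + 0)) | 0 has moves ··d··> m3
  m2 = 0 | (d.0 + a.0) has moves ··a··> m3, ··d··> m3
  m3 = 0 | 0 has moves ∅
Reachable graph of Q (4 states):
  n0 = (d.0 + (0 + 0)) | (d.0 + 0) has moves ··d··> n1, ··d··> n2
  n1 = (d.0 + (0 + 0)) | 0 has moves ··d··> n3
  n2 = 0 | (d.0 + 0) has moves ··d··> n3
  n3 = 0 | 0 has moves ∅
Bisimilarity quotient blocks:
  B0 = {m0}
  B1 = {m1, n1, n2}
  B2 = {m3, n3}
  B3 = {m2}
  B4 = {n0}
m0 ∈ B0, n0 ∈ B4 → different blocks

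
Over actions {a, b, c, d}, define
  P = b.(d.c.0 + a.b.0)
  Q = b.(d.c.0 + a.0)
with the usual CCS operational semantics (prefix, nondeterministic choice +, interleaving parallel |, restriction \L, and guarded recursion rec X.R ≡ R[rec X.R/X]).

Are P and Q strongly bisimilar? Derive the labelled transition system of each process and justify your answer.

Reachable graph of P (5 states):
  u0 = b.(d.c.0 + a.b.0) | ··b··> u1
  u1 = d.c.0 + a.b.0 | ··a··> u2, ··d··> u3
  u2 = b.0 | ··b··> u4
  u3 = c.0 | ··c··> u4
  u4 = 0 | ∅
Reachable graph of Q (4 states):
  v0 = b.(d.c.0 + a.0) | ··b··> v1
  v1 = d.c.0 + a.0 | ··a··> v2, ··d··> v3
  v2 = 0 | ∅
  v3 = c.0 | ··c··> v2
Coarsest stable partition (strong bisimilarity classes):
  B0 = {u0}
  B1 = {u1}
  B2 = {u3, v3}
  B3 = {u4, v2}
  B4 = {u2}
  B5 = {v0}
  B6 = {v1}
u0 ∈ B0, v0 ∈ B5 → different blocks

not bisimilar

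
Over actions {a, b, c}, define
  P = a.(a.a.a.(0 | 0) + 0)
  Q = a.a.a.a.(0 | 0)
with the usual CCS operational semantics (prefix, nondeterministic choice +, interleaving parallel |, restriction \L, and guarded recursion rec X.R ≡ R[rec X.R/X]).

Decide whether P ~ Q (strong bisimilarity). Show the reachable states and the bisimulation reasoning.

Reachable graph of P (5 states):
  m0 = a.(a.a.a.(0 | 0) + 0) :: —a→ m1
  m1 = a.a.a.(0 | 0) + 0 :: —a→ m2
  m2 = a.a.(0 | 0) :: —a→ m3
  m3 = a.(0 | 0) :: —a→ m4
  m4 = 0 | 0 :: ·
Reachable graph of Q (5 states):
  n0 = a.a.a.a.(0 | 0) :: —a→ n1
  n1 = a.a.a.(0 | 0) :: —a→ n2
  n2 = a.a.(0 | 0) :: —a→ n3
  n3 = a.(0 | 0) :: —a→ n4
  n4 = 0 | 0 :: ·
Bisimilarity quotient blocks:
  B0 = {m0, n0}
  B1 = {m1, n1}
  B2 = {m2, n2}
  B3 = {m3, n3}
  B4 = {m4, n4}
m0 ∈ B0, n0 ∈ B0 → same block

YES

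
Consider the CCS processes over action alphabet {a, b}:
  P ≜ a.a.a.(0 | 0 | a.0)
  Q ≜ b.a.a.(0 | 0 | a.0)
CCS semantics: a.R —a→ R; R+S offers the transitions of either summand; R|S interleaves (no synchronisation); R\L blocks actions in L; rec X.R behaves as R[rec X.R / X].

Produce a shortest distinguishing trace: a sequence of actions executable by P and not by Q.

LTS(P): 5 reachable states
  s0 = a.a.a.(0 | 0 | a.0) | =a=> s1
  s1 = a.a.(0 | 0 | a.0) | =a=> s2
  s2 = a.(0 | 0 | a.0) | =a=> s3
  s3 = 0 | 0 | a.0 | =a=> s4
  s4 = 0 | 0 | 0 | ∅
LTS(Q): 5 reachable states
  t0 = b.a.a.(0 | 0 | a.0) | =b=> t1
  t1 = a.a.(0 | 0 | a.0) | =a=> t2
  t2 = a.(0 | 0 | a.0) | =a=> t3
  t3 = 0 | 0 | a.0 | =a=> t4
  t4 = 0 | 0 | 0 | ∅
Trace ⟨a⟩ through P, begin at {s0}:
  after a @ step 1: {s1}
  — P admits the full trace.
Trace ⟨a⟩ through Q, begin at {t0}:
  after a @ step 1: ∅ (Q stuck)

a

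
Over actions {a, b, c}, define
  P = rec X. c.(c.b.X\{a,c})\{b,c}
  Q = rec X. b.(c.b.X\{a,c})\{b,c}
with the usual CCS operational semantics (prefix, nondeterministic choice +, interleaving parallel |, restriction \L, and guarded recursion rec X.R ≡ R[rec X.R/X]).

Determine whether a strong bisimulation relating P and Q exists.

LTS(P): 2 reachable states
  u0 = rec X. c.(c.b.X\{a,c})\{b,c} | --c--▸ u1
  u1 = (c.b.(rec X. c.(c.b.X\{a,c})\{b,c})\{a,c})\{b,c} | ∅
LTS(Q): 2 reachable states
  v0 = rec X. b.(c.b.X\{a,c})\{b,c} | --b--▸ v1
  v1 = (c.b.(rec X. b.(c.b.X\{a,c})\{b,c})\{a,c})\{b,c} | ∅
Coarsest stable partition (strong bisimilarity classes):
  B0 = {u0}
  B1 = {u1, v1}
  B2 = {v0}
u0 ∈ B0, v0 ∈ B2 → different blocks

NO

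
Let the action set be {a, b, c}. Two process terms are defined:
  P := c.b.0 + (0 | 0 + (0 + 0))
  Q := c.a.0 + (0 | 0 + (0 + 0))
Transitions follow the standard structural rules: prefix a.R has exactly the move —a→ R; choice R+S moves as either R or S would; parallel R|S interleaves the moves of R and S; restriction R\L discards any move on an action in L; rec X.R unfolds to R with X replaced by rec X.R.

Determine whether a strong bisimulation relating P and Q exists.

P's transition system — 3 states:
  p0 = c.b.0 + (0 | 0 + (0 + 0)) | ··c··> p1
  p1 = b.0 | ··b··> p2
  p2 = 0 | stopped
Q's transition system — 3 states:
  q0 = c.a.0 + (0 | 0 + (0 + 0)) | ··c··> q1
  q1 = a.0 | ··a··> q2
  q2 = 0 | stopped
Partition-refinement fixed point:
  B0 = {p0}
  B1 = {p1}
  B2 = {p2, q2}
  B3 = {q0}
  B4 = {q1}
p0 ∈ B0, q0 ∈ B3 → different blocks

P ≁ Q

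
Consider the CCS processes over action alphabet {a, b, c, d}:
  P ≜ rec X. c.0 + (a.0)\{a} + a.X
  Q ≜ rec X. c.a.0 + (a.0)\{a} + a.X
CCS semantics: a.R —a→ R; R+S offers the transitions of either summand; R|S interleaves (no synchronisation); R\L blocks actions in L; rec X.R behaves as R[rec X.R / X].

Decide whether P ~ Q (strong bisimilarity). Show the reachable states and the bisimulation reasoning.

LTS(P): 2 reachable states
  p0 = rec X. c.0 + (a.0)\{a} + a.X :: =a=> p0, =c=> p1
  p1 = 0 :: (no moves)
LTS(Q): 3 reachable states
  q0 = rec X. c.a.0 + (a.0)\{a} + a.X :: =a=> q0, =c=> q1
  q1 = a.0 :: =a=> q2
  q2 = 0 :: (no moves)
Coarsest stable partition (strong bisimilarity classes):
  B0 = {p0}
  B1 = {p1, q2}
  B2 = {q0}
  B3 = {q1}
p0 ∈ B0, q0 ∈ B2 → different blocks

NO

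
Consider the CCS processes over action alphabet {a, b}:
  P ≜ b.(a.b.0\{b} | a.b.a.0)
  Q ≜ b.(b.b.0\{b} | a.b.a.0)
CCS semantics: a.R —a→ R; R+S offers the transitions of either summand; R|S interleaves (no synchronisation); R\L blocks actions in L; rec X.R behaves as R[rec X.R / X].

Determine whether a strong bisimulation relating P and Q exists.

not bisimilar

LTS(P): 13 reachable states
  m0 = b.(a.b.0\{b} | a.b.a.0) | =b=> m1
  m1 = a.b.0\{b} | a.b.a.0 | =a=> m2, =a=> m3
  m2 = a.b.0\{b} | b.a.0 | =a=> m4, =b=> m5
  m3 = b.0\{b} | a.b.a.0 | =a=> m4, =b=> m6
  m4 = b.0\{b} | b.a.0 | =b=> m7, =b=> m8
  m5 = a.b.0\{b} | a.0 | =a=> m8, =a=> m9
  m6 = 0\{b} | a.b.a.0 | =a=> m7
  m7 = 0\{b} | b.a.0 | =b=> m10
  m8 = b.0\{b} | a.0 | =a=> m11, =b=> m10
  m9 = a.b.0\{b} | 0 | =a=> m11
  m10 = 0\{b} | a.0 | =a=> m12
  m11 = b.0\{b} | 0 | =b=> m12
  m12 = 0\{b} | 0 | (no moves)
LTS(Q): 13 reachable states
  n0 = b.(b.b.0\{b} | a.b.a.0) | =b=> n1
  n1 = b.b.0\{b} | a.b.a.0 | =a=> n2, =b=> n3
  n2 = b.b.0\{b} | b.a.0 | =b=> n4, =b=> n5
  n3 = b.0\{b} | a.b.a.0 | =a=> n4, =b=> n6
  n4 = b.0\{b} | b.a.0 | =b=> n7, =b=> n8
  n5 = b.b.0\{b} | a.0 | =a=> n9, =b=> n8
  n6 = 0\{b} | a.b.a.0 | =a=> n7
  n7 = 0\{b} | b.a.0 | =b=> n10
  n8 = b.0\{b} | a.0 | =a=> n11, =b=> n10
  n9 = b.b.0\{b} | 0 | =b=> n11
  n10 = 0\{b} | a.0 | =a=> n12
  n11 = b.0\{b} | 0 | =b=> n12
  n12 = 0\{b} | 0 | (no moves)
Partition-refinement fixed point:
  B0 = {m0}
  B1 = {m1}
  B2 = {m3, n3}
  B3 = {m4, n4}
  B4 = {m8, n8}
  B5 = {m11, n11}
  B6 = {m12, n12}
  B7 = {m10, n10}
  B8 = {m7, n7}
  B9 = {m6, n6}
  B10 = {m2}
  B11 = {m5}
  B12 = {m9}
  B13 = {n0}
  B14 = {n1}
  B15 = {n2}
  B16 = {n5}
  B17 = {n9}
m0 ∈ B0, n0 ∈ B13 → different blocks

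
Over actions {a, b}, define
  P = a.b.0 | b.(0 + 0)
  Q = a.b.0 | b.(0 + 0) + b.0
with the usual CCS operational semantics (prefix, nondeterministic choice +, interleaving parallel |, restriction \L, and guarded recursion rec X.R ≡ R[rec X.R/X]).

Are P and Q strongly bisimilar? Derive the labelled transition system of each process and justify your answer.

P's transition system — 6 states:
  p0 = a.b.0 | b.(0 + 0) | =a=> p1, =b=> p2
  p1 = b.0 | b.(0 + 0) | =b=> p3, =b=> p4
  p2 = a.b.0 | (0 + 0) | =a=> p4
  p3 = 0 | b.(0 + 0) | =b=> p5
  p4 = b.0 | (0 + 0) | =b=> p5
  p5 = 0 | (0 + 0) | ∅
Q's transition system — 7 states:
  q0 = a.b.0 | b.(0 + 0) + b.0 | =a=> q1, =b=> q2, =b=> q3
  q1 = b.0 | b.(0 + 0) | =b=> q4, =b=> q5
  q2 = 0 | ∅
  q3 = a.b.0 | (0 + 0) | =a=> q5
  q4 = 0 | b.(0 + 0) | =b=> q6
  q5 = b.0 | (0 + 0) | =b=> q6
  q6 = 0 | (0 + 0) | ∅
Coarsest stable partition (strong bisimilarity classes):
  B0 = {p0}
  B1 = {p1, q1}
  B2 = {p3, p4, q4, q5}
  B3 = {p5, q2, q6}
  B4 = {p2, q3}
  B5 = {q0}
p0 ∈ B0, q0 ∈ B5 → different blocks

not bisimilar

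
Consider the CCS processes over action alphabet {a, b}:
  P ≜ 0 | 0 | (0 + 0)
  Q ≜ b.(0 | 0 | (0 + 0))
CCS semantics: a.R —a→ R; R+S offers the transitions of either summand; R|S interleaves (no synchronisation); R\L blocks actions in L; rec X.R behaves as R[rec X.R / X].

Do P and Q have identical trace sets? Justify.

Reachable graph of P (1 states):
  s0 = 0 | 0 | (0 + 0) has moves ·
Reachable graph of Q (2 states):
  t0 = b.(0 | 0 | (0 + 0)) has moves -b-> t1
  t1 = 0 | 0 | (0 + 0) has moves ·
Executing b from Q (initial set {t0}):
  step 1 (b): {t1}
  — Q admits the full trace.
Executing b from P (initial set {s0}):
  step 1 (b): ∅ (P stuck)

NO — witness ⟨b⟩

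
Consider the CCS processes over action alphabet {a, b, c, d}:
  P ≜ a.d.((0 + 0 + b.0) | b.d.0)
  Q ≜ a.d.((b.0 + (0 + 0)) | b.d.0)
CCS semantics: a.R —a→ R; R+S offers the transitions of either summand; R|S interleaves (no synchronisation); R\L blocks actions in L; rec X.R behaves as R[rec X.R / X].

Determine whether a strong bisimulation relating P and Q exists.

LTS(P): 8 reachable states
  p0 = a.d.((0 + 0 + b.0) | b.d.0) | ··a··> p1
  p1 = d.((0 + 0 + b.0) | b.d.0) | ··d··> p2
  p2 = (0 + 0 + b.0) | b.d.0 | ··b··> p3, ··b··> p4
  p3 = (0 + 0 + b.0) | d.0 | ··b··> p5, ··d··> p6
  p4 = 0 | b.d.0 | ··b··> p5
  p5 = 0 | d.0 | ··d··> p7
  p6 = (0 + 0 + b.0) | 0 | ··b··> p7
  p7 = 0 | 0 | deadlocked
LTS(Q): 8 reachable states
  q0 = a.d.((b.0 + (0 + 0)) | b.d.0) | ··a··> q1
  q1 = d.((b.0 + (0 + 0)) | b.d.0) | ··d··> q2
  q2 = (b.0 + (0 + 0)) | b.d.0 | ··b··> q3, ··b··> q4
  q3 = (b.0 + (0 + 0)) | d.0 | ··b··> q5, ··d··> q6
  q4 = 0 | b.d.0 | ··b··> q5
  q5 = 0 | d.0 | ··d··> q7
  q6 = (b.0 + (0 + 0)) | 0 | ··b··> q7
  q7 = 0 | 0 | deadlocked
Bisimilarity quotient blocks:
  B0 = {p0, q0}
  B1 = {p1, q1}
  B2 = {p2, q2}
  B3 = {p4, q4}
  B4 = {p5, q5}
  B5 = {p7, q7}
  B6 = {p3, q3}
  B7 = {p6, q6}
p0 ∈ B0, q0 ∈ B0 → same block

YES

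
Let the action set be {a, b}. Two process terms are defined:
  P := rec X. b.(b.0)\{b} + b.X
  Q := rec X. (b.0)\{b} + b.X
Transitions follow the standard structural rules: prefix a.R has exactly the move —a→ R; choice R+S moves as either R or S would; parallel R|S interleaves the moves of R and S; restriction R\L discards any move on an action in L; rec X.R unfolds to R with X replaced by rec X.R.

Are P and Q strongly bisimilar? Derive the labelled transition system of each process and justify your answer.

NO

LTS(P): 2 reachable states
  s0 = rec X. b.(b.0)\{b} + b.X → -b-> s0, -b-> s1
  s1 = (b.0)\{b} → ·
LTS(Q): 1 reachable states
  t0 = rec X. (b.0)\{b} + b.X → -b-> t0
Partition-refinement fixed point:
  B0 = {s0}
  B1 = {s1}
  B2 = {t0}
s0 ∈ B0, t0 ∈ B2 → different blocks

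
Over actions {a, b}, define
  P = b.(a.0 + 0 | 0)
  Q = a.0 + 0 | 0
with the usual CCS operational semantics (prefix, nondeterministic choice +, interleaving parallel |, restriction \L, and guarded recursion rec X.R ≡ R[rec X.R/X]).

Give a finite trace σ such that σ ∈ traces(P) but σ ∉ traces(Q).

LTS(P): 3 reachable states
  s0 = b.(a.0 + 0 | 0) → =b=> s1
  s1 = a.0 + 0 | 0 → =a=> s2
  s2 = 0 → deadlocked
LTS(Q): 2 reachable states
  t0 = a.0 + 0 | 0 → =a=> t1
  t1 = 0 → deadlocked
Trace ⟨b⟩ through P, begin at {s0}:
  [1] b ⇒ {s1}
  — P admits the full trace.
Trace ⟨b⟩ through Q, begin at {t0}:
  [1] b ⇒ ∅  — Q cannot continue

b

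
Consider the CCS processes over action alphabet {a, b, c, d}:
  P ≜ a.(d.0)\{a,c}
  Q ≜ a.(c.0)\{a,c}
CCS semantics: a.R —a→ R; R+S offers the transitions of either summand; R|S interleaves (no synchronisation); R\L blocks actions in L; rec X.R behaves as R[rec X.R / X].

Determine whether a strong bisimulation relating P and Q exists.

LTS(P): 3 reachable states
  m0 = a.(d.0)\{a,c} has moves —a→ m1
  m1 = (d.0)\{a,c} has moves —d→ m2
  m2 = 0\{a,c} has moves deadlocked
LTS(Q): 2 reachable states
  n0 = a.(c.0)\{a,c} has moves —a→ n1
  n1 = (c.0)\{a,c} has moves deadlocked
Bisimilarity quotient blocks:
  B0 = {m0}
  B1 = {m1}
  B2 = {m2, n1}
  B3 = {n0}
m0 ∈ B0, n0 ∈ B3 → different blocks

not bisimilar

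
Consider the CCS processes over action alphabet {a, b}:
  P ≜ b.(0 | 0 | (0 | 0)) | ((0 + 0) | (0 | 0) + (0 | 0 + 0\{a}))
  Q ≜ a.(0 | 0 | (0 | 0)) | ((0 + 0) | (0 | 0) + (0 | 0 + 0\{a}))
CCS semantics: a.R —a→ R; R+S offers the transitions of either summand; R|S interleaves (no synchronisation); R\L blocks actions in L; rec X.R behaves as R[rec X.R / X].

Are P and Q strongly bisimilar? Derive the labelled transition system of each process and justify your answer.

Reachable graph of P (2 states):
  u0 = b.(0 | 0 | (0 | 0)) | ((0 + 0) | (0 | 0) + (0 | 0 + 0\{a})) | =b=> u1
  u1 = 0 | 0 | (0 | 0) | ((0 + 0) | (0 | 0) + (0 | 0 + 0\{a})) | deadlocked
Reachable graph of Q (2 states):
  v0 = a.(0 | 0 | (0 | 0)) | ((0 + 0) | (0 | 0) + (0 | 0 + 0\{a})) | =a=> v1
  v1 = 0 | 0 | (0 | 0) | ((0 + 0) | (0 | 0) + (0 | 0 + 0\{a})) | deadlocked
Partition-refinement fixed point:
  B0 = {u0}
  B1 = {u1, v1}
  B2 = {v0}
u0 ∈ B0, v0 ∈ B2 → different blocks

not bisimilar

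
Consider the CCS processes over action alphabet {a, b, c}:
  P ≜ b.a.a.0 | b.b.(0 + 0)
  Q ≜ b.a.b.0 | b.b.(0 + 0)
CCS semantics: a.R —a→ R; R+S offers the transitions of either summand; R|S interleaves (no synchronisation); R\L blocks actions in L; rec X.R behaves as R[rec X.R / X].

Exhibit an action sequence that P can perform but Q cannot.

P's transition system — 12 states:
  u0 = b.a.a.0 | b.b.(0 + 0) ⊢ =b=> u1, =b=> u2
  u1 = a.a.0 | b.b.(0 + 0) ⊢ =a=> u3, =b=> u4
  u2 = b.a.a.0 | b.(0 + 0) ⊢ =b=> u4, =b=> u5
  u3 = a.0 | b.b.(0 + 0) ⊢ =a=> u6, =b=> u7
  u4 = a.a.0 | b.(0 + 0) ⊢ =a=> u7, =b=> u8
  u5 = b.a.a.0 | (0 + 0) ⊢ =b=> u8
  u6 = 0 | b.b.(0 + 0) ⊢ =b=> u9
  u7 = a.0 | b.(0 + 0) ⊢ =a=> u9, =b=> u10
  u8 = a.a.0 | (0 + 0) ⊢ =a=> u10
  u9 = 0 | b.(0 + 0) ⊢ =b=> u11
  u10 = a.0 | (0 + 0) ⊢ =a=> u11
  u11 = 0 | (0 + 0) ⊢ (no moves)
Q's transition system — 12 states:
  v0 = b.a.b.0 | b.b.(0 + 0) ⊢ =b=> v1, =b=> v2
  v1 = a.b.0 | b.b.(0 + 0) ⊢ =a=> v3, =b=> v4
  v2 = b.a.b.0 | b.(0 + 0) ⊢ =b=> v4, =b=> v5
  v3 = b.0 | b.b.(0 + 0) ⊢ =b=> v6, =b=> v7
  v4 = a.b.0 | b.(0 + 0) ⊢ =a=> v7, =b=> v8
  v5 = b.a.b.0 | (0 + 0) ⊢ =b=> v8
  v6 = 0 | b.b.(0 + 0) ⊢ =b=> v9
  v7 = b.0 | b.(0 + 0) ⊢ =b=> v10, =b=> v9
  v8 = a.b.0 | (0 + 0) ⊢ =a=> v10
  v9 = 0 | b.(0 + 0) ⊢ =b=> v11
  v10 = b.0 | (0 + 0) ⊢ =b=> v11
  v11 = 0 | (0 + 0) ⊢ (no moves)
Run σ = ⟨baa⟩ on P: start {u0}
  after b @ step 1: {u1, u2}
  after a @ step 2: {u3}
  after a @ step 3: {u6}
  ✓ P
Run σ = ⟨baa⟩ on Q: start {v0}
  after b @ step 1: {v1, v2}
  after a @ step 2: {v3}
  after a @ step 3: ∅ (Q stuck)

baa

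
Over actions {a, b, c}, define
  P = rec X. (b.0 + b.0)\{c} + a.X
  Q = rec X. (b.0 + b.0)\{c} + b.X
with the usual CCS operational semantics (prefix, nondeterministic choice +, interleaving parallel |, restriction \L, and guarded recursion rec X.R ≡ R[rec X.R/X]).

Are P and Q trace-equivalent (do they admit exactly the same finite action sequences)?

P's transition system — 2 states:
  u0 = rec X. (b.0 + b.0)\{c} + a.X :: ··a··> u0, ··b··> u1
  u1 = 0\{c} :: (no moves)
Q's transition system — 2 states:
  v0 = rec X. (b.0 + b.0)\{c} + b.X :: ··b··> v0, ··b··> v1
  v1 = 0\{c} :: (no moves)
Executing a from P (initial set {u0}):
  [1] a ⇒ {u0}
  P completes σ.
Executing a from Q (initial set {v0}):
  [1] a ⇒ no successor for Q

trace-distinct — witness ⟨a⟩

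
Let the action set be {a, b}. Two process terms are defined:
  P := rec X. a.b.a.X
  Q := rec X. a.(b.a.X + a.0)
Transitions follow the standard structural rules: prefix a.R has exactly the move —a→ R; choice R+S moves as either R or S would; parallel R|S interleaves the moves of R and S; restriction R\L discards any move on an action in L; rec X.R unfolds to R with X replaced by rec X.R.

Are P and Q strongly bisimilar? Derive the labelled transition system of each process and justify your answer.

LTS(P): 3 reachable states
  m0 = rec X. a.b.a.X → -a-> m1
  m1 = b.a.(rec X. a.b.a.X) → -b-> m2
  m2 = a.(rec X. a.b.a.X) → -a-> m0
LTS(Q): 4 reachable states
  n0 = rec X. a.(b.a.X + a.0) → -a-> n1
  n1 = b.a.(rec X. a.(b.a.X + a.0)) + a.0 → -a-> n2, -b-> n3
  n2 = 0 → (no moves)
  n3 = a.(rec X. a.(b.a.X + a.0)) → -a-> n0
Bisimilarity quotient blocks:
  B0 = {m0}
  B1 = {m1}
  B2 = {m2}
  B3 = {n0}
  B4 = {n1}
  B5 = {n3}
  B6 = {n2}
m0 ∈ B0, n0 ∈ B3 → different blocks

NO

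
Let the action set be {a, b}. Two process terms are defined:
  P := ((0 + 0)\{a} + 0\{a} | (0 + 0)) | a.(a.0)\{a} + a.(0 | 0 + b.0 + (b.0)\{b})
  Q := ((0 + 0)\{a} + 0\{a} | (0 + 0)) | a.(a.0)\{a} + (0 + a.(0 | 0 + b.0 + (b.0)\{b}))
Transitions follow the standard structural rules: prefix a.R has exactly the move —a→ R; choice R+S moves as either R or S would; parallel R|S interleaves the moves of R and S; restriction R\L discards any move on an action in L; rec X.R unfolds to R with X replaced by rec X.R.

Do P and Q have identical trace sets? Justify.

Reachable graph of P (4 states):
  m0 = ((0 + 0)\{a} + 0\{a} | (0 + 0)) | a.(a.0)\{a} + a.(0 | 0 + b.0 + (b.0)\{b}) | ··a··> m1, ··a··> m2
  m1 = ((0 + 0)\{a} + 0\{a} | (0 + 0)) | (a.0)\{a} | ∅
  m2 = 0 | 0 + b.0 + (b.0)\{b} | ··b··> m3
  m3 = 0 | ∅
Reachable graph of Q (4 states):
  n0 = ((0 + 0)\{a} + 0\{a} | (0 + 0)) | a.(a.0)\{a} + (0 + a.(0 | 0 + b.0 + (b.0)\{b})) | ··a··> n1, ··a··> n2
  n1 = ((0 + 0)\{a} + 0\{a} | (0 + 0)) | (a.0)\{a} | ∅
  n2 = 0 | 0 + b.0 + (b.0)\{b} | ··b··> n3
  n3 = 0 | ∅
Partition-refinement fixed point:
  B0 = {m0, n0}
  B1 = {m2, n2}
  B2 = {m1, m3, n1, n3}
m0 ∈ B0, n0 ∈ B0 → same block
Bisimilar ⇒ trace-equivalent.

traces(P) = traces(Q)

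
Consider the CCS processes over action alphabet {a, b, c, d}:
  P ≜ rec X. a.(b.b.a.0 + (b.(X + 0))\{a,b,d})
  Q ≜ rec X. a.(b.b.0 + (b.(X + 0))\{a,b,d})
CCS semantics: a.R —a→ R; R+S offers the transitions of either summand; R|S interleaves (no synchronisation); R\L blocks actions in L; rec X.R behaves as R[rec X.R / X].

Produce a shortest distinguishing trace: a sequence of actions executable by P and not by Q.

abba

P's transition system — 5 states:
  s0 = rec X. a.(b.b.a.0 + (b.(X + 0))\{a,b,d}) has moves -a-> s1
  s1 = b.b.a.0 + (b.((rec X. a.(b.b.a.0 + (b.(X + 0))\{a,b,d})) + 0))\{a,b,d} has moves -b-> s2
  s2 = b.a.0 has moves -b-> s3
  s3 = a.0 has moves -a-> s4
  s4 = 0 has moves deadlocked
Q's transition system — 4 states:
  t0 = rec X. a.(b.b.0 + (b.(X + 0))\{a,b,d}) has moves -a-> t1
  t1 = b.b.0 + (b.((rec X. a.(b.b.0 + (b.(X + 0))\{a,b,d})) + 0))\{a,b,d} has moves -b-> t2
  t2 = b.0 has moves -b-> t3
  t3 = 0 has moves deadlocked
Run σ = ⟨abba⟩ on P: start {s0}
  after a @ step 1: {s1}
  after b @ step 2: {s2}
  after b @ step 3: {s3}
  after a @ step 4: {s4}
  — P admits the full trace.
Run σ = ⟨abba⟩ on Q: start {t0}
  after a @ step 1: {t1}
  after b @ step 2: {t2}
  after b @ step 3: {t3}
  after a @ step 4: no successor for Q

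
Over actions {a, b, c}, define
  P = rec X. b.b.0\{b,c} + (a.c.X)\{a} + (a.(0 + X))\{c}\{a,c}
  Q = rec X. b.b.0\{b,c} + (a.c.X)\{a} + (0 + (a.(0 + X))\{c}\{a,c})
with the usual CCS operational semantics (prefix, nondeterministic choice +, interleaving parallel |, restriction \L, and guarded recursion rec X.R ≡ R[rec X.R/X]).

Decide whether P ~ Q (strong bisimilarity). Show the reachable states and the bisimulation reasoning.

bisimilar

Reachable graph of P (3 states):
  u0 = rec X. b.b.0\{b,c} + (a.c.X)\{a} + (a.(0 + X))\{c}\{a,c} → -b-> u1
  u1 = b.0\{b,c} → -b-> u2
  u2 = 0\{b,c} → stopped
Reachable graph of Q (3 states):
  v0 = rec X. b.b.0\{b,c} + (a.c.X)\{a} + (0 + (a.(0 + X))\{c}\{a,c}) → -b-> v1
  v1 = b.0\{b,c} → -b-> v2
  v2 = 0\{b,c} → stopped
Coarsest stable partition (strong bisimilarity classes):
  B0 = {u0, v0}
  B1 = {u1, v1}
  B2 = {u2, v2}
u0 ∈ B0, v0 ∈ B0 → same block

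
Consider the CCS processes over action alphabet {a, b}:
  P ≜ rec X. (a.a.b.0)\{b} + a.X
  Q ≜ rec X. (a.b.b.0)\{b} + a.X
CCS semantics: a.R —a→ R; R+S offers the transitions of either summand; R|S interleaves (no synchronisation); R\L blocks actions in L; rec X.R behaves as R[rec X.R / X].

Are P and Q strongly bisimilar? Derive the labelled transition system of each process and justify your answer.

NO

P's transition system — 3 states:
  s0 = rec X. (a.a.b.0)\{b} + a.X → =a=> s0, =a=> s1
  s1 = (a.b.0)\{b} → =a=> s2
  s2 = (b.0)\{b} → (no moves)
Q's transition system — 2 states:
  t0 = rec X. (a.b.b.0)\{b} + a.X → =a=> t0, =a=> t1
  t1 = (b.b.0)\{b} → (no moves)
Partition-refinement fixed point:
  B0 = {s0}
  B1 = {s1}
  B2 = {s2, t1}
  B3 = {t0}
s0 ∈ B0, t0 ∈ B3 → different blocks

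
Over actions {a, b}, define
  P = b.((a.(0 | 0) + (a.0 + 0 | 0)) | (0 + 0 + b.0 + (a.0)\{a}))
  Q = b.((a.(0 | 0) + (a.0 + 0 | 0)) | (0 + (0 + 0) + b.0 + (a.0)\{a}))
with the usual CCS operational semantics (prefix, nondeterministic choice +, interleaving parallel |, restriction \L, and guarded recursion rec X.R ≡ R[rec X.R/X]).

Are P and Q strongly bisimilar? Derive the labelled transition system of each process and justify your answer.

YES

LTS(P): 7 reachable states
  u0 = b.((a.(0 | 0) + (a.0 + 0 | 0)) | (0 + 0 + b.0 + (a.0)\{a})) → --b--▸ u1
  u1 = (a.(0 | 0) + (a.0 + 0 | 0)) | (0 + 0 + b.0 + (a.0)\{a}) → --a--▸ u2, --a--▸ u3, --b--▸ u4
  u2 = 0 | (0 + 0 + b.0 + (a.0)\{a}) → --b--▸ u5
  u3 = 0 | 0 | (0 + 0 + b.0 + (a.0)\{a}) → --b--▸ u6
  u4 = (a.(0 | 0) + (a.0 + 0 | 0)) | 0 → --a--▸ u5, --a--▸ u6
  u5 = 0 | 0 → ∅
  u6 = 0 | 0 | 0 → ∅
LTS(Q): 7 reachable states
  v0 = b.((a.(0 | 0) + (a.0 + 0 | 0)) | (0 + (0 + 0) + b.0 + (a.0)\{a})) → --b--▸ v1
  v1 = (a.(0 | 0) + (a.0 + 0 | 0)) | (0 + (0 + 0) + b.0 + (a.0)\{a}) → --a--▸ v2, --a--▸ v3, --b--▸ v4
  v2 = 0 | (0 + (0 + 0) + b.0 + (a.0)\{a}) → --b--▸ v5
  v3 = 0 | 0 | (0 + (0 + 0) + b.0 + (a.0)\{a}) → --b--▸ v6
  v4 = (a.(0 | 0) + (a.0 + 0 | 0)) | 0 → --a--▸ v5, --a--▸ v6
  v5 = 0 | 0 → ∅
  v6 = 0 | 0 | 0 → ∅
Partition-refinement fixed point:
  B0 = {u0, v0}
  B1 = {u1, v1}
  B2 = {u4, v4}
  B3 = {u5, u6, v5, v6}
  B4 = {u2, u3, v2, v3}
u0 ∈ B0, v0 ∈ B0 → same block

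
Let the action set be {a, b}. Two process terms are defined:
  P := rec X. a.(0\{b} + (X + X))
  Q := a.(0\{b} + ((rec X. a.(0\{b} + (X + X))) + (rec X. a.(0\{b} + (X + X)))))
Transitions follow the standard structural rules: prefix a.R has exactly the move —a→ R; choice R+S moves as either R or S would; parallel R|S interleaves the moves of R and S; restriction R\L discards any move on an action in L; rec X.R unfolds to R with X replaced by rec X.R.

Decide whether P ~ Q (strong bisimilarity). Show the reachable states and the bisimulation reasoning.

bisimilar

LTS(P): 2 reachable states
  u0 = rec X. a.(0\{b} + (X + X)) has moves --a--▸ u1
  u1 = 0\{b} + ((rec X. a.(0\{b} + (X + X))) + (rec X. a.(0\{b} + (X + X)))) has moves --a--▸ u1
LTS(Q): 2 reachable states
  v0 = a.(0\{b} + ((rec X. a.(0\{b} + (X + X))) + (rec X. a.(0\{b} + (X + X))))) has moves --a--▸ v1
  v1 = 0\{b} + ((rec X. a.(0\{b} + (X + X))) + (rec X. a.(0\{b} + (X + X)))) has moves --a--▸ v1
Coarsest stable partition (strong bisimilarity classes):
  B0 = {u0, u1, v0, v1}
u0 ∈ B0, v0 ∈ B0 → same block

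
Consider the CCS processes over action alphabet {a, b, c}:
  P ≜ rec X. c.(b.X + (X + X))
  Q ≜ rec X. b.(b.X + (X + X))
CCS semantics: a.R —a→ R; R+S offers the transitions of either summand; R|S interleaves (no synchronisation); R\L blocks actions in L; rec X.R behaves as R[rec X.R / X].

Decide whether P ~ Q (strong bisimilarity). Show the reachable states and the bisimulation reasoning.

Reachable graph of P (2 states):
  s0 = rec X. c.(b.X + (X + X)) → —c→ s1
  s1 = b.(rec X. c.(b.X + (X + X))) + ((rec X. c.(b.X + (X + X))) + (rec X. c.(b.X + (X + X)))) → —b→ s0, —c→ s1
Reachable graph of Q (2 states):
  t0 = rec X. b.(b.X + (X + X)) → —b→ t1
  t1 = b.(rec X. b.(b.X + (X + X))) + ((rec X. b.(b.X + (X + X))) + (rec X. b.(b.X + (X + X)))) → —b→ t0, —b→ t1
Partition-refinement fixed point:
  B0 = {s0}
  B1 = {s1}
  B2 = {t0, t1}
s0 ∈ B0, t0 ∈ B2 → different blocks

NO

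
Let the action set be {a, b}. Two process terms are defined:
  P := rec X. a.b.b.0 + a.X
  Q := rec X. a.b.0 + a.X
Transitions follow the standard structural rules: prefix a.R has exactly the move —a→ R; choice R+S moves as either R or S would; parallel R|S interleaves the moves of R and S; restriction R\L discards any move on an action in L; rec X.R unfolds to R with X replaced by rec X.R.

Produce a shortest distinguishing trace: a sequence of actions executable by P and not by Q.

P's transition system — 4 states:
  p0 = rec X. a.b.b.0 + a.X :: ··a··> p0, ··a··> p1
  p1 = b.b.0 :: ··b··> p2
  p2 = b.0 :: ··b··> p3
  p3 = 0 :: deadlocked
Q's transition system — 3 states:
  q0 = rec X. a.b.0 + a.X :: ··a··> q0, ··a··> q1
  q1 = b.0 :: ··b··> q2
  q2 = 0 :: deadlocked
Run σ = ⟨abb⟩ on P: start {p0}
  [1] a ⇒ {p0, p1}
  [2] b ⇒ {p2}
  [3] b ⇒ {p3}
  — P admits the full trace.
Run σ = ⟨abb⟩ on Q: start {q0}
  [1] a ⇒ {q0, q1}
  [2] b ⇒ {q2}
  [3] b ⇒ ∅  — Q cannot continue

abb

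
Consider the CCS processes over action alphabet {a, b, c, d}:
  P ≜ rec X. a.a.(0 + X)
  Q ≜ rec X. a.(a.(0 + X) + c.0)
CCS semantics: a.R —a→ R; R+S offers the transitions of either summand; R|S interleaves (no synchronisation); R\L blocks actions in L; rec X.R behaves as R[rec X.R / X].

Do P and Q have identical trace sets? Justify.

Reachable graph of P (3 states):
  s0 = rec X. a.a.(0 + X) :: -a-> s1
  s1 = a.(0 + (rec X. a.a.(0 + X))) :: -a-> s2
  s2 = 0 + (rec X. a.a.(0 + X)) :: -a-> s1
Reachable graph of Q (4 states):
  t0 = rec X. a.(a.(0 + X) + c.0) :: -a-> t1
  t1 = a.(0 + (rec X. a.(a.(0 + X) + c.0))) + c.0 :: -a-> t2, -c-> t3
  t2 = 0 + (rec X. a.(a.(0 + X) + c.0)) :: -a-> t1
  t3 = 0 :: deadlocked
Executing ac from Q (initial set {t0}):
  after a @ step 1: {t1}
  after c @ step 2: {t3}
  Q completes σ.
Executing ac from P (initial set {s0}):
  after a @ step 1: {s1}
  after c @ step 2: no successor for P

trace-distinct — witness ⟨ac⟩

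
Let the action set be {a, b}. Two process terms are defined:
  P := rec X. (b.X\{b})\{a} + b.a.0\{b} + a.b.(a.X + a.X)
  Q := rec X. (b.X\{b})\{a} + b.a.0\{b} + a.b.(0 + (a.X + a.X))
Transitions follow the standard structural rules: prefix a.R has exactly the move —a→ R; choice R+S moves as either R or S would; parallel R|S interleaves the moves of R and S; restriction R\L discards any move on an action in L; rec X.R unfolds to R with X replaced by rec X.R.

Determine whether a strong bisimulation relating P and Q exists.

YES

P's transition system — 6 states:
  u0 = rec X. (b.X\{b})\{a} + b.a.0\{b} + a.b.(a.X + a.X) has moves —a→ u1, —b→ u2, —b→ u3
  u1 = b.(a.(rec X. (b.X\{b})\{a} + b.a.0\{b} + a.b.(a.X + a.X)) + a.(rec X. (b.X\{b})\{a} + b.a.0\{b} + a.b.(a.X + a.X))) has moves —b→ u4
  u2 = (rec X. (b.X\{b})\{a} + b.a.0\{b} + a.b.(a.X + a.X))\{b}\{a} has moves deadlocked
  u3 = a.0\{b} has moves —a→ u5
  u4 = a.(rec X. (b.X\{b})\{a} + b.a.0\{b} + a.b.(a.X + a.X)) + a.(rec X. (b.X\{b})\{a} + b.a.0\{b} + a.b.(a.X + a.X)) has moves —a→ u0
  u5 = 0\{b} has moves deadlocked
Q's transition system — 6 states:
  v0 = rec X. (b.X\{b})\{a} + b.a.0\{b} + a.b.(0 + (a.X + a.X)) has moves —a→ v1, —b→ v2, —b→ v3
  v1 = b.(0 + (a.(rec X. (b.X\{b})\{a} + b.a.0\{b} + a.b.(0 + (a.X + a.X))) + a.(rec X. (b.X\{b})\{a} + b.a.0\{b} + a.b.(0 + (a.X + a.X))))) has moves —b→ v4
  v2 = (rec X. (b.X\{b})\{a} + b.a.0\{b} + a.b.(0 + (a.X + a.X)))\{b}\{a} has moves deadlocked
  v3 = a.0\{b} has moves —a→ v5
  v4 = 0 + (a.(rec X. (b.X\{b})\{a} + b.a.0\{b} + a.b.(0 + (a.X + a.X))) + a.(rec X. (b.X\{b})\{a} + b.a.0\{b} + a.b.(0 + (a.X + a.X)))) has moves —a→ v0
  v5 = 0\{b} has moves deadlocked
Partition-refinement fixed point:
  B0 = {u0, v0}
  B1 = {u2, u5, v2, v5}
  B2 = {u3, v3}
  B3 = {u1, v1}
  B4 = {u4, v4}
u0 ∈ B0, v0 ∈ B0 → same block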